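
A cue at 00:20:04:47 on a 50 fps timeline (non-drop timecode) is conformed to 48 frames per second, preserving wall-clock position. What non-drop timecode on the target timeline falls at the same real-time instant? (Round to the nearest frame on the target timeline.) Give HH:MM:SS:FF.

00:20:04:45

Source frame index: (0×3600 + 20×60 + 4) × 50 + 47 = 60247.
Real time: 60247 / (50) = 60247/50 s.
Target frame: (60247/50) × (48) = 1445928/25 ≈ 57837.120 → 57837.
At 48 labels/s: frame 57837 → 00:20:04:45.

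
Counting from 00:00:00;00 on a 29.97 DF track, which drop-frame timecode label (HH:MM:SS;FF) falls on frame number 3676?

00:02:02;20

Ten DF minutes hold 17982 frames, so frame 3676 lies in block 0 (frames 0–17981) with 3676 frames into that block.
The block's first minute is 1800 frames and the rest 1798 each; 3676 frames reaches minute 2, so 0 × 18 + 2 × 2 = 4 labels have been skipped so far.
Adding those back, label number 3676 + 4 = 3680 at 30 labels/s is 122 s + 20 f = 0 h 2 min 2 s frame 20, i.e. 00:02:02;20.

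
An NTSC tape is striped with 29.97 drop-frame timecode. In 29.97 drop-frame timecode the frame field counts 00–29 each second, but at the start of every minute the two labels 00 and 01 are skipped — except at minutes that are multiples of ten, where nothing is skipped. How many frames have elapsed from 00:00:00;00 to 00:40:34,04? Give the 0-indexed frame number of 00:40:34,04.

Complete 10-minute blocks: 4, each 17982 frames → 71928.
Remaining 0 whole minutes in the current block: 0 frames.
Within the current minute: 34 × 30 + 4 = 1024. Total = 71928 + 0 + 1024 = 72952.

72952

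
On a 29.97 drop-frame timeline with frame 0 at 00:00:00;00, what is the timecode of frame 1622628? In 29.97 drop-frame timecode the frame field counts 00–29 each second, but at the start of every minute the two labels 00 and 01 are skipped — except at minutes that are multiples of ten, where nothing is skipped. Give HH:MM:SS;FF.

15:02:21;22

Each 10-minute DF block holds 10 × 60 × 30 − 9 × 2 = 17982 frames. 1622628 ÷ 17982 → 90 full blocks, remainder 4248.
Within the partial block the first minute is 1800 frames and each further minute 1798, so 2 further minute boundaries passed. Total skipped labels = 18 × 90 + 2 × 2 = 1624.
Non-drop label index = 1622628 + 1624 = 1624252; at 30 labels/s that is 15:02:21:22, i.e. DF 15:02:21;22.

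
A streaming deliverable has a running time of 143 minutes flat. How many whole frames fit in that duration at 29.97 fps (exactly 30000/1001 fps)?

143 min = 8580 s.
Frames = 8580 × 30000/1001 = 1800000/7 ≈ 257142.8571.
Complete frames: 257142.

257142 frames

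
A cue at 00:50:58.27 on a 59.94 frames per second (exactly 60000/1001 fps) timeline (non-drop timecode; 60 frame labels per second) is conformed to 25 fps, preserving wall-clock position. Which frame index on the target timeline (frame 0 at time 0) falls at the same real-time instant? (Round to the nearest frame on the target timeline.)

Source frame index: (0×3600 + 50×60 + 58) × 60 + 27 = 183507.
Real time: 183507 / (60000/1001) = 61230169/20000 s.
Target frame: (61230169/20000) × (25) = 61230169/800 ≈ 76537.711 → 76538.

frame 76538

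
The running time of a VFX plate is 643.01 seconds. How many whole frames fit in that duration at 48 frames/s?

Frames = 643.01 × 48 = 771612/25 ≈ 30864.4800.
Complete frames: 30864.

30864 frames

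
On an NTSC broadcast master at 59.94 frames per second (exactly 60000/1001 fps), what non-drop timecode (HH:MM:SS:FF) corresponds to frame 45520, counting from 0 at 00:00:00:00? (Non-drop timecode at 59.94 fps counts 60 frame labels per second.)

45520 ÷ 60 = 758 full seconds, remainder 40 frames.
758 s = 0 h 12 min 38 s.
Timecode: 00:12:38:40.

00:12:38:40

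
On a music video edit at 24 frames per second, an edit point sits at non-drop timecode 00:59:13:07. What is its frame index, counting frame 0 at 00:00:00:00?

frame 85279

Total seconds to the label: (0 × 3600 + 59 × 60 + 13) = 3553.
Frame index = 3553 × 24 + 7 = 85279.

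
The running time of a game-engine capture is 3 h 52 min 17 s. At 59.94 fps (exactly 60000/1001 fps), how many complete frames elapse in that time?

835384 frames

3 h 52 min 17 s = 13937 s.
Frames = 13937 × 60000/1001 = 10860000/13 ≈ 835384.6154.
Complete frames: 835384.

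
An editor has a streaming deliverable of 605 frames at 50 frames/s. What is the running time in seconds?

Running time = 605 / (50) = 12.1 s.

12.1 seconds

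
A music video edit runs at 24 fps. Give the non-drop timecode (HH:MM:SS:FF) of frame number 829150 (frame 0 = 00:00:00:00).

09:35:47:22

829150 ÷ 24 = 34547 full seconds, remainder 22 frames.
34547 s = 9 h 35 min 47 s.
Timecode: 09:35:47:22.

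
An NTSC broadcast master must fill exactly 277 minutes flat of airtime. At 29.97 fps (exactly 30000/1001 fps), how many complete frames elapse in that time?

277 min = 16620 s.
Frames = 16620 × 30000/1001 = 498600000/1001 ≈ 498101.8981.
Complete frames: 498101.

498101 frames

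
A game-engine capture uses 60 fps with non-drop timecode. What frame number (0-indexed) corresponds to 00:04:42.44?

Total seconds to the label: (0 × 3600 + 4 × 60 + 42) = 282.
Frame index = 282 × 60 + 44 = 16964.

frame 16964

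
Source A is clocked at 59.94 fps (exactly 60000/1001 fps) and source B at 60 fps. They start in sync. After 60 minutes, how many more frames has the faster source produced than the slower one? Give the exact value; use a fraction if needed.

216000/1001 frames

60 min = 3600 s.
A emits 60000/1001 × 3600 = 216000000/1001 frames; B emits 60 × 3600 = 216000.
Difference = 216000/1001 frames (≈ 215.7842); B is ahead of A.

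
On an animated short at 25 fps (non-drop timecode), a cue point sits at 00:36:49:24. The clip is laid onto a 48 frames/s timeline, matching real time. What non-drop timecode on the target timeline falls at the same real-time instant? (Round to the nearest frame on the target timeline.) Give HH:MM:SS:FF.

Source frame index: (0×3600 + 36×60 + 49) × 25 + 24 = 55249.
Real time: 55249 / (25) = 55249/25 s.
Target frame: (55249/25) × (48) = 2651952/25 ≈ 106078.080 → 106078.
At 48 labels/s: frame 106078 → 00:36:49:46.

00:36:49:46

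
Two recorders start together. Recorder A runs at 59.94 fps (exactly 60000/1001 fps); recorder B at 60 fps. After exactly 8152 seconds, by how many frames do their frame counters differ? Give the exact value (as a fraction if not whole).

A emits 60000/1001 × 8152 = 489120000/1001 frames; B emits 60 × 8152 = 489120.
Difference = 489120/1001 frames (≈ 488.6314); B is ahead of A.

489120/1001 frames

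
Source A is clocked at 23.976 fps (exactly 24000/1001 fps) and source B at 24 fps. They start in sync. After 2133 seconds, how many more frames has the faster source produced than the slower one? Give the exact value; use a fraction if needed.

A emits 24000/1001 × 2133 = 51192000/1001 frames; B emits 24 × 2133 = 51192.
Difference = 51192/1001 frames (≈ 51.1409); B is ahead of A.

51192/1001 frames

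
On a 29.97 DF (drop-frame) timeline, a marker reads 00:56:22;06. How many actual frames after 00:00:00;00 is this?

Complete 10-minute blocks: 5, each 17982 frames → 89910.
Remaining 6 whole minutes in the current block: 1800 + 5 × 1798 = 10790 frames.
Within the current minute: 22 × 30 + 6 − 2 = 664 (labels ;00/;01 skipped at this minute). Total = 89910 + 10790 + 664 = 101364.

101364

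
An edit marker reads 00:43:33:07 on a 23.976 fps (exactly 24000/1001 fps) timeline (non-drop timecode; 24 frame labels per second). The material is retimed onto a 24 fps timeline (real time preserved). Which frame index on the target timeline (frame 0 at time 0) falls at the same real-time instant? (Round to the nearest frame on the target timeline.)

Source frame index: (0×3600 + 43×60 + 33) × 24 + 7 = 62719.
Real time: 62719 / (24000/1001) = 62781719/24000 s.
Target frame: (62781719/24000) × (24) = 62781719/1000 ≈ 62781.719 → 62782.

frame 62782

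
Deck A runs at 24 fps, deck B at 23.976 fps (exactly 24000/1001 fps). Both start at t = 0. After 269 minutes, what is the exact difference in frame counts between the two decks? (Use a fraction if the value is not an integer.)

269 min = 16140 s.
A emits 24 × 16140 = 387360 frames; B emits 24000/1001 × 16140 = 387360000/1001.
Difference = 387360/1001 frames (≈ 386.9730); B is behind A.

387360/1001 frames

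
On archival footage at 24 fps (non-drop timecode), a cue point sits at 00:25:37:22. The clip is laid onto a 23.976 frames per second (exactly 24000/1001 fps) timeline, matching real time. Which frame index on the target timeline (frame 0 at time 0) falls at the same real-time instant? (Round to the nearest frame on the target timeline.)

Source frame index: (0×3600 + 25×60 + 37) × 24 + 22 = 36910.
Real time: 36910 / (24) = 18455/12 s.
Target frame: (18455/12) × (24000/1001) = 36910000/1001 ≈ 36873.127 → 36873.

frame 36873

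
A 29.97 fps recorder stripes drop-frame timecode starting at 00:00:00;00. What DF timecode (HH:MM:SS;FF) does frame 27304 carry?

Ten DF minutes hold 17982 frames, so frame 27304 lies in block 1 (frames 17982–35963) with 9322 frames into that block.
The block's first minute is 1800 frames and the rest 1798 each; 9322 frames reaches minute 5, so 1 × 18 + 5 × 2 = 28 labels have been skipped so far.
Adding those back, label number 27304 + 28 = 27332 at 30 labels/s is 911 s + 2 f = 0 h 15 min 11 s frame 2, i.e. 00:15:11;02.

00:15:11;02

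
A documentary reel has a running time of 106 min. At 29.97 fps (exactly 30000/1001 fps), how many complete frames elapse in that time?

106 min = 6360 s.
Frames = 6360 × 30000/1001 = 190800000/1001 ≈ 190609.3906.
Complete frames: 190609.

190609 frames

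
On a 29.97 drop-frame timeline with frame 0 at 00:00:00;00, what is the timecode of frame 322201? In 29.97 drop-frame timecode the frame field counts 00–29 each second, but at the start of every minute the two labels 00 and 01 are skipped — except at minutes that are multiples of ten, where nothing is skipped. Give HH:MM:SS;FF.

02:59:10;25

Each 10-minute DF block holds 10 × 60 × 30 − 9 × 2 = 17982 frames. 322201 ÷ 17982 → 17 full blocks, remainder 16507.
Within the partial block the first minute is 1800 frames and each further minute 1798, so 9 further minute boundaries passed. Total skipped labels = 18 × 17 + 2 × 9 = 324.
Non-drop label index = 322201 + 324 = 322525; at 30 labels/s that is 02:59:10:25, i.e. DF 02:59:10;25.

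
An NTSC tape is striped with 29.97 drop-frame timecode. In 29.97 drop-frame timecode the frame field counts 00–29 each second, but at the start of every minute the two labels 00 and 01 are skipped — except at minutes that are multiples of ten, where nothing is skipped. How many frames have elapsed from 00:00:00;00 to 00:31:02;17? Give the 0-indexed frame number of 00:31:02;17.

As if non-drop at 30 labels/s: (0 × 3600 + 31 × 60 + 2) × 30 + 17 = 55877.
Minute boundaries passed: 31; those not divisible by 10: 31 − 3 = 28; dropped labels = 2 × 28 = 56.
Actual frame index = 55877 − 56 = 55821.

55821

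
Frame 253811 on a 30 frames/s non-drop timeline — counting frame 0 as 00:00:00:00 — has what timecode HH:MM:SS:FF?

02:21:00:11

253811 ÷ 30 = 8460 full seconds, remainder 11 frames.
8460 s = 2 h 21 min 0 s.
Timecode: 02:21:00:11.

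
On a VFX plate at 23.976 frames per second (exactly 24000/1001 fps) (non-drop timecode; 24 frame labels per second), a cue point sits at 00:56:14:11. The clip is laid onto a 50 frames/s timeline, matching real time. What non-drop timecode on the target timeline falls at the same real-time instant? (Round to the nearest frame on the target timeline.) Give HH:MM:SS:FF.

Source frame index: (0×3600 + 56×60 + 14) × 24 + 11 = 80987.
Real time: 80987 / (24000/1001) = 81067987/24000 s.
Target frame: (81067987/24000) × (50) = 81067987/480 ≈ 168891.640 → 168892.
At 50 labels/s: frame 168892 → 00:56:17:42.

00:56:17:42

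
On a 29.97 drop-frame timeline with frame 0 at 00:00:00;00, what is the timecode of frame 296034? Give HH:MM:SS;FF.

02:44:37;20

Ten DF minutes hold 17982 frames, so frame 296034 lies in block 16 (frames 287712–305693) with 8322 frames into that block.
The block's first minute is 1800 frames and the rest 1798 each; 8322 frames reaches minute 4, so 16 × 18 + 4 × 2 = 296 labels have been skipped so far.
Adding those back, label number 296034 + 296 = 296330 at 30 labels/s is 9877 s + 20 f = 2 h 44 min 37 s frame 20, i.e. 02:44:37;20.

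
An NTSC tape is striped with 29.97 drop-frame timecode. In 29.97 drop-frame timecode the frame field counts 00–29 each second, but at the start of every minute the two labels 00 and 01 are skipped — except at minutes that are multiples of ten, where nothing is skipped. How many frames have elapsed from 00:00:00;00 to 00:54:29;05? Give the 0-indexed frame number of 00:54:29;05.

As if non-drop at 30 labels/s: (0 × 3600 + 54 × 60 + 29) × 30 + 5 = 98075.
Minute boundaries passed: 54; those not divisible by 10: 54 − 5 = 49; dropped labels = 2 × 49 = 98.
Actual frame index = 98075 − 98 = 97977.

97977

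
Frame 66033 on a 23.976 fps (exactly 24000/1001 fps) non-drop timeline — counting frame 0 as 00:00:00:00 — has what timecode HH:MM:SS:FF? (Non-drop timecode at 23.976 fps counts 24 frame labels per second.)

66033 ÷ 24 = 2751 full seconds, remainder 9 frames.
2751 s = 0 h 45 min 51 s.
Timecode: 00:45:51:09.

00:45:51:09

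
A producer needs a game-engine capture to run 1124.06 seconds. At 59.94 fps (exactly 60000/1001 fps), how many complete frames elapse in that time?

67376 frames

Frames = 1124.06 × 60000/1001 = 9634800/143 ≈ 67376.2238.
Complete frames: 67376.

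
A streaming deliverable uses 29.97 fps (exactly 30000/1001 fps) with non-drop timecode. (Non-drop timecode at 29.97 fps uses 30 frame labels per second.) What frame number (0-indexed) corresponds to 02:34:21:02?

Total seconds to the label: (2 × 3600 + 34 × 60 + 21) = 9261.
Frame index = 9261 × 30 + 2 = 277832.

277832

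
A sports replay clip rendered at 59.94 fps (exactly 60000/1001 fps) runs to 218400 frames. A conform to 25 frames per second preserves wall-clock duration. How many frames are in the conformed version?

91091 frames

Target frames = source frames × (target rate / source rate) = 218400 × (25)/(60000/1001) = 218400 × 1001/2400 = 91091.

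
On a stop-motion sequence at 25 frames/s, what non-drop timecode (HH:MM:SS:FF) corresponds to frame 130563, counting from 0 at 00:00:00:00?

01:27:02:13

130563 ÷ 25 = 5222 full seconds, remainder 13 frames.
5222 s = 1 h 27 min 2 s.
Timecode: 01:27:02:13.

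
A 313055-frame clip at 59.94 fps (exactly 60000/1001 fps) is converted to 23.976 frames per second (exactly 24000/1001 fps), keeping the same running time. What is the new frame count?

125222 frames

Target frames = source frames × (target rate / source rate) = 313055 × (24000/1001)/(60000/1001) = 313055 × 2/5 = 125222.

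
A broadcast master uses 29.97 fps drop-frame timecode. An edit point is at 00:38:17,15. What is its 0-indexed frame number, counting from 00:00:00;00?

Complete 10-minute blocks: 3, each 17982 frames → 53946.
Remaining 8 whole minutes in the current block: 1800 + 7 × 1798 = 14386 frames.
Within the current minute: 17 × 30 + 15 − 2 = 523 (labels ;00/;01 skipped at this minute). Total = 53946 + 14386 + 523 = 68855.

68855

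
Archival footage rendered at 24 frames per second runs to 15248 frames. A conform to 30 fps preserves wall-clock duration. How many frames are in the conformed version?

19060 frames

Target frames = source frames × (target rate / source rate) = 15248 × (30)/(24) = 15248 × 5/4 = 19060.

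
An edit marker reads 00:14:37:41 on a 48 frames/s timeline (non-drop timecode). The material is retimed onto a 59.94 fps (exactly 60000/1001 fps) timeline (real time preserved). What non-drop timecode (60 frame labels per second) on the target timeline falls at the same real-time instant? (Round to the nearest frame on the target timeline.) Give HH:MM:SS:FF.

Source frame index: (0×3600 + 14×60 + 37) × 48 + 41 = 42137.
Real time: 42137 / (48) = 42137/48 s.
Target frame: (42137/48) × (60000/1001) = 52671250/1001 ≈ 52618.631 → 52619.
At 60 labels/s: frame 52619 → 00:14:36:59.

00:14:36:59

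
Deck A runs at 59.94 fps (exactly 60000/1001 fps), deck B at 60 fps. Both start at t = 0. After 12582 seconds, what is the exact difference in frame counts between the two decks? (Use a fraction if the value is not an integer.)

A emits 60000/1001 × 12582 = 754920000/1001 frames; B emits 60 × 12582 = 754920.
Difference = 754920/1001 frames (≈ 754.1658); B is ahead of A.

754920/1001 frames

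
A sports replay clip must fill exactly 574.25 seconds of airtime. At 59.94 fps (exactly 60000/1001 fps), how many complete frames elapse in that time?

34420 frames

Frames = 574.25 × 60000/1001 = 34455000/1001 ≈ 34420.5794.
Complete frames: 34420.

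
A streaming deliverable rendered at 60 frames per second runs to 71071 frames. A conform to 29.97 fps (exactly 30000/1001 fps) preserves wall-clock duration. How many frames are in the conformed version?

Target frames = source frames × (target rate / source rate) = 71071 × (30000/1001)/(60) = 71071 × 500/1001 = 35500.

35500 frames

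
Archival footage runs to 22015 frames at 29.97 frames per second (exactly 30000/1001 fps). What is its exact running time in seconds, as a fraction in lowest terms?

4407403/6000 seconds

Running time = 22015 ÷ (30000/1001) = 22015 × 1001/30000 = 4407403/6000 s.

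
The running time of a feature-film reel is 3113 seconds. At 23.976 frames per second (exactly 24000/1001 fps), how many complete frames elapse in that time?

Frames = 3113 × 24000/1001 = 6792000/91 ≈ 74637.3626.
Complete frames: 74637.

74637 frames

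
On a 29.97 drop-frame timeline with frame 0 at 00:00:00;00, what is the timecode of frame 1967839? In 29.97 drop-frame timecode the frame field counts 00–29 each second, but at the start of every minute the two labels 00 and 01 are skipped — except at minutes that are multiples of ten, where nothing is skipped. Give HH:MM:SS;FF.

18:14:20;09

Each 10-minute DF block holds 10 × 60 × 30 − 9 × 2 = 17982 frames. 1967839 ÷ 17982 → 109 full blocks, remainder 7801.
Within the partial block the first minute is 1800 frames and each further minute 1798, so 4 further minute boundaries passed. Total skipped labels = 18 × 109 + 2 × 4 = 1970.
Non-drop label index = 1967839 + 1970 = 1969809; at 30 labels/s that is 18:14:20:09, i.e. DF 18:14:20;09.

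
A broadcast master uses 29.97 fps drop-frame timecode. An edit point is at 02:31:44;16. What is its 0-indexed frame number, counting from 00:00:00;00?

Complete 10-minute blocks: 15, each 17982 frames → 269730.
Remaining 1 whole minute in the current block: 1800 + 0 × 1798 = 1800 frames.
Within the current minute: 44 × 30 + 16 − 2 = 1334 (labels ;00/;01 skipped at this minute). Total = 269730 + 1800 + 1334 = 272864.

272864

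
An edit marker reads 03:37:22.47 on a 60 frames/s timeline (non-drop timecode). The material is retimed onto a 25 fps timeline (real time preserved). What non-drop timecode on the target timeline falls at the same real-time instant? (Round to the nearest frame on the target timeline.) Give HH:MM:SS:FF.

Source frame index: (3×3600 + 37×60 + 22) × 60 + 47 = 782567.
Real time: 782567 / (60) = 782567/60 s.
Target frame: (782567/60) × (25) = 3912835/12 ≈ 326069.583 → 326070.
At 25 labels/s: frame 326070 → 03:37:22:20.

03:37:22:20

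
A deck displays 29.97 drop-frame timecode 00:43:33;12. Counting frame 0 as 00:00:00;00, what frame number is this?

78324

As if non-drop at 30 labels/s: (0 × 3600 + 43 × 60 + 33) × 30 + 12 = 78402.
Minute boundaries passed: 43; those not divisible by 10: 43 − 4 = 39; dropped labels = 2 × 39 = 78.
Actual frame index = 78402 − 78 = 78324.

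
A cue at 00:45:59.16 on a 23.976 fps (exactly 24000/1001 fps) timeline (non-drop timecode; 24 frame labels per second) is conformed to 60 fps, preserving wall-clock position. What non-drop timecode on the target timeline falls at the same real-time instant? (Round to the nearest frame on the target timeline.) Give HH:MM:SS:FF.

00:46:02:26

Source frame index: (0×3600 + 45×60 + 59) × 24 + 16 = 66232.
Real time: 66232 / (24000/1001) = 8287279/3000 s.
Target frame: (8287279/3000) × (60) = 8287279/50 ≈ 165745.580 → 165746.
At 60 labels/s: frame 165746 → 00:46:02:26.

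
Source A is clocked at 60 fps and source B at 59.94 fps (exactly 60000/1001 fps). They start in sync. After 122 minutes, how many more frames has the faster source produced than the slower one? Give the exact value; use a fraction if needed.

122 min = 7320 s.
A emits 60 × 7320 = 439200 frames; B emits 60000/1001 × 7320 = 439200000/1001.
Difference = 439200/1001 frames (≈ 438.7612); B is behind A.

439200/1001 frames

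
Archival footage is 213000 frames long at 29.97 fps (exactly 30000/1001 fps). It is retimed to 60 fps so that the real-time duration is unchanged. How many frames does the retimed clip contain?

426426 frames

Target frames = source frames × (target rate / source rate) = 213000 × (60)/(30000/1001) = 213000 × 1001/500 = 426426.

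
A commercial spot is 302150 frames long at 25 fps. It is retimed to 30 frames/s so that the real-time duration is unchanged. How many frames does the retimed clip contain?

362580 frames

Target frames = source frames × (target rate / source rate) = 302150 × (30)/(25) = 302150 × 6/5 = 362580.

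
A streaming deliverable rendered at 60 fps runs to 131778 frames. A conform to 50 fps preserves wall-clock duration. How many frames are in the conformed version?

109815 frames

Target frames = source frames × (target rate / source rate) = 131778 × (50)/(60) = 131778 × 5/6 = 109815.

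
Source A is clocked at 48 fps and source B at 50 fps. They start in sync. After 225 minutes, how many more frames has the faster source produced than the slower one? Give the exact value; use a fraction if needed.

225 min = 13500 s.
A emits 48 × 13500 = 648000 frames; B emits 50 × 13500 = 675000.
Difference = 27000 frames; B is ahead of A.

27000 frames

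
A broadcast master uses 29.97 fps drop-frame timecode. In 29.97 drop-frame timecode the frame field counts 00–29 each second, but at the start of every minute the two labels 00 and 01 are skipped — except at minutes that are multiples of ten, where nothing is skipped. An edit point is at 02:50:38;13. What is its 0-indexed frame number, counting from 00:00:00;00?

306847

As if non-drop at 30 labels/s: (2 × 3600 + 50 × 60 + 38) × 30 + 13 = 307153.
Minute boundaries passed: 170; those not divisible by 10: 170 − 17 = 153; dropped labels = 2 × 153 = 306.
Actual frame index = 307153 − 306 = 306847.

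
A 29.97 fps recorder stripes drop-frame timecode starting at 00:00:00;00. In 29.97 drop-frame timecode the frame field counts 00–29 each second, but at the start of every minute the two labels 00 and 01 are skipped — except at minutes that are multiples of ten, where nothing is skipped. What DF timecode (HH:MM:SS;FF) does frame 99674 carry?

00:55:25;24

Ten DF minutes hold 17982 frames, so frame 99674 lies in block 5 (frames 89910–107891) with 9764 frames into that block.
The block's first minute is 1800 frames and the rest 1798 each; 9764 frames reaches minute 5, so 5 × 18 + 5 × 2 = 100 labels have been skipped so far.
Adding those back, label number 99674 + 100 = 99774 at 30 labels/s is 3325 s + 24 f = 0 h 55 min 25 s frame 24, i.e. 00:55:25;24.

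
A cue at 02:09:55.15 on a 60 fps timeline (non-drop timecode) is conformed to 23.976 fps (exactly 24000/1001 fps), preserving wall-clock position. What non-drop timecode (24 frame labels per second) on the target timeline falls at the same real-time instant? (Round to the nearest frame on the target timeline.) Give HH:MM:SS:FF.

Source frame index: (2×3600 + 9×60 + 55) × 60 + 15 = 467715.
Real time: 467715 / (60) = 31181/4 s.
Target frame: (31181/4) × (24000/1001) = 187086000/1001 ≈ 186899.101 → 186899.
At 24 labels/s: frame 186899 → 02:09:47:11.

02:09:47:11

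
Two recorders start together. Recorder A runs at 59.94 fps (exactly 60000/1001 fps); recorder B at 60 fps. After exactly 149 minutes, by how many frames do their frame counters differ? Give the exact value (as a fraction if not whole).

536400/1001 frames

149 min = 8940 s.
A emits 60000/1001 × 8940 = 536400000/1001 frames; B emits 60 × 8940 = 536400.
Difference = 536400/1001 frames (≈ 535.8641); B is ahead of A.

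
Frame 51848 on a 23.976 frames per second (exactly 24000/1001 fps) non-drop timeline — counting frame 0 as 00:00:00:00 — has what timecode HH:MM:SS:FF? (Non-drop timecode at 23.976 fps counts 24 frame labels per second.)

00:36:00:08

51848 ÷ 24 = 2160 full seconds, remainder 8 frames.
2160 s = 0 h 36 min 0 s.
Timecode: 00:36:00:08.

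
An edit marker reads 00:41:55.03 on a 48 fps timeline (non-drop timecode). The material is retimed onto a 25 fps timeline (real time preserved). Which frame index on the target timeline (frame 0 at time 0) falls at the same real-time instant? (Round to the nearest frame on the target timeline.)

Source frame index: (0×3600 + 41×60 + 55) × 48 + 3 = 120723.
Real time: 120723 / (48) = 40241/16 s.
Target frame: (40241/16) × (25) = 1006025/16 ≈ 62876.562 → 62877.

frame 62877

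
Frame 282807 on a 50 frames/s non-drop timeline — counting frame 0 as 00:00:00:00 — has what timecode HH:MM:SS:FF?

282807 ÷ 50 = 5656 full seconds, remainder 7 frames.
5656 s = 1 h 34 min 16 s.
Timecode: 01:34:16:07.

01:34:16:07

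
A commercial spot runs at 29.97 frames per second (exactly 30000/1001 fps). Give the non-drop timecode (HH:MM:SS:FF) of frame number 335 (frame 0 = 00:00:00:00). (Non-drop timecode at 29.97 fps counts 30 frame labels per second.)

00:00:11:05

335 ÷ 30 = 11 full seconds, remainder 5 frames.
11 s = 0 h 0 min 11 s.
Timecode: 00:00:11:05.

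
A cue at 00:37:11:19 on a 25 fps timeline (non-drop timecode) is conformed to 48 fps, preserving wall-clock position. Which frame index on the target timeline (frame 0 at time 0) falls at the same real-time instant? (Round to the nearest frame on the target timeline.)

Source frame index: (0×3600 + 37×60 + 11) × 25 + 19 = 55794.
Real time: 55794 / (25) = 55794/25 s.
Target frame: (55794/25) × (48) = 2678112/25 ≈ 107124.480 → 107124.

frame 107124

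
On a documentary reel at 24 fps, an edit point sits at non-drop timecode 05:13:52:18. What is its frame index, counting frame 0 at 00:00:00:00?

451986

Total seconds to the label: (5 × 3600 + 13 × 60 + 52) = 18832.
Frame index = 18832 × 24 + 18 = 451986.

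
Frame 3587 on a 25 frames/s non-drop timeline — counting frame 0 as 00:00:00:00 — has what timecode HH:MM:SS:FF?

3587 ÷ 25 = 143 full seconds, remainder 12 frames.
143 s = 0 h 2 min 23 s.
Timecode: 00:02:23:12.

00:02:23:12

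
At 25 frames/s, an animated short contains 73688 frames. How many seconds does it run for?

Running time = 73688 / (25) = 2947.52 s.

2947.52 seconds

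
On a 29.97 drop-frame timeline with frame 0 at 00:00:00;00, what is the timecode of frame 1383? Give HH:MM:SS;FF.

Ten DF minutes hold 17982 frames, so frame 1383 lies in block 0 (frames 0–17981) with 1383 frames into that block.
The block's first minute is 1800 frames and the rest 1798 each; 1383 frames reaches minute 0, so 0 × 18 + 0 × 2 = 0 labels have been skipped so far.
Adding those back, label number 1383 + 0 = 1383 at 30 labels/s is 46 s + 3 f = 0 h 0 min 46 s frame 3, i.e. 00:00:46;03.

00:00:46;03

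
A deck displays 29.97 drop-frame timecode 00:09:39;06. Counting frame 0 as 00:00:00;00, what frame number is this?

As if non-drop at 30 labels/s: (0 × 3600 + 9 × 60 + 39) × 30 + 6 = 17376.
Minute boundaries passed: 9; those not divisible by 10: 9 − 0 = 9; dropped labels = 2 × 9 = 18.
Actual frame index = 17376 − 18 = 17358.

17358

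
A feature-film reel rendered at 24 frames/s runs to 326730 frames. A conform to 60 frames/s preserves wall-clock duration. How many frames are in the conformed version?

Frames at target rate = 326730 × (60) / (24) = 816825.

816825 frames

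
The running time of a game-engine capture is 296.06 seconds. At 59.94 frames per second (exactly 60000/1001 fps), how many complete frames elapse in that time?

17745 frames

Frames = 296.06 × 60000/1001 = 17763600/1001 ≈ 17745.8541.
Complete frames: 17745.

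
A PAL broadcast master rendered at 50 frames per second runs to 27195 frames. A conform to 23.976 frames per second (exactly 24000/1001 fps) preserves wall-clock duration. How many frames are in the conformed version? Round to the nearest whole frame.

Frames at target rate = 27195 × (24000/1001) / (50) = 1864800/143 ≈ 13040.559.
Nearest whole frame: 13041.

13041 frames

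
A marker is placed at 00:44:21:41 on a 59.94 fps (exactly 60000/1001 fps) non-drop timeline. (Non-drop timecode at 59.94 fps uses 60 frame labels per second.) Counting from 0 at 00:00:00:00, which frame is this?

Total seconds to the label: (0 × 3600 + 44 × 60 + 21) = 2661.
Frame index = 2661 × 60 + 41 = 159701.

159701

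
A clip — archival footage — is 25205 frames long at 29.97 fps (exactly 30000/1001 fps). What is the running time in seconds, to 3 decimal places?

Running time = 25205 × 1001/30000 = 5046041/6000 s ≈ 841.007 s.

841.007 seconds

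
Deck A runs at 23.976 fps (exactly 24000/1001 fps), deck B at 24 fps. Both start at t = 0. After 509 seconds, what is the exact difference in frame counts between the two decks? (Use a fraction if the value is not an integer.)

12216/1001 frames

A emits 24000/1001 × 509 = 12216000/1001 frames; B emits 24 × 509 = 12216.
Difference = 12216/1001 frames (≈ 12.2038); B is ahead of A.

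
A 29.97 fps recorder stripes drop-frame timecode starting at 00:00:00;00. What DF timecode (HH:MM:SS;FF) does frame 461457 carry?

Each 10-minute DF block holds 10 × 60 × 30 − 9 × 2 = 17982 frames. 461457 ÷ 17982 → 25 full blocks, remainder 11907.
Within the partial block the first minute is 1800 frames and each further minute 1798, so 6 further minute boundaries passed. Total skipped labels = 18 × 25 + 2 × 6 = 462.
Non-drop label index = 461457 + 462 = 461919; at 30 labels/s that is 04:16:37:09, i.e. DF 04:16:37;09.

04:16:37;09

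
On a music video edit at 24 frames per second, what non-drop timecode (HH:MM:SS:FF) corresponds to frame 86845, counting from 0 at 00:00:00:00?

86845 ÷ 24 = 3618 full seconds, remainder 13 frames.
3618 s = 1 h 0 min 18 s.
Timecode: 01:00:18:13.

01:00:18:13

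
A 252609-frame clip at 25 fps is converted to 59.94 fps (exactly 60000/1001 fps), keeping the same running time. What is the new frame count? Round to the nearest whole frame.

605656 frames

Frames at target rate = 252609 × (60000/1001) / (25) = 86608800/143 ≈ 605655.944.
Nearest whole frame: 605656.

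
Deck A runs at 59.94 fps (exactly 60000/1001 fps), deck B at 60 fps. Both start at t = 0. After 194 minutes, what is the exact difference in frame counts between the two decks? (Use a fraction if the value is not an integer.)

194 min = 11640 s.
A emits 60000/1001 × 11640 = 698400000/1001 frames; B emits 60 × 11640 = 698400.
Difference = 698400/1001 frames (≈ 697.7023); B is ahead of A.

698400/1001 frames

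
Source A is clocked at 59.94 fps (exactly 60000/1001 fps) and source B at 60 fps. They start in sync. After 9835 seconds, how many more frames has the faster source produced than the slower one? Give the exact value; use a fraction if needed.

84300/143 frames

A emits 60000/1001 × 9835 = 84300000/143 frames; B emits 60 × 9835 = 590100.
Difference = 84300/143 frames (≈ 589.5105); B is ahead of A.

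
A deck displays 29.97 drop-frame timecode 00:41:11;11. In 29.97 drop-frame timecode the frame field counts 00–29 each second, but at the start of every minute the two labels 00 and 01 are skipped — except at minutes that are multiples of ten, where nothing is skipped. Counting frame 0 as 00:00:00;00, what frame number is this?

74067

Complete 10-minute blocks: 4, each 17982 frames → 71928.
Remaining 1 whole minute in the current block: 1800 + 0 × 1798 = 1800 frames.
Within the current minute: 11 × 30 + 11 − 2 = 339 (labels ;00/;01 skipped at this minute). Total = 71928 + 1800 + 339 = 74067.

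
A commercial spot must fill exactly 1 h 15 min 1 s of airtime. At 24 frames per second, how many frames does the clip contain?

1 h 15 min 1 s = 4501 s.
Frames = 4501 × 24 = 108024.

108024 frames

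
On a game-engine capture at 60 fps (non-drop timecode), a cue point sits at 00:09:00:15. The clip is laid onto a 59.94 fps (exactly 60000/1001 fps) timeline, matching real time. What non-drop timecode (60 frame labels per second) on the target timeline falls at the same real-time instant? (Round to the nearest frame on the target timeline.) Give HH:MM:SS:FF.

Source frame index: (0×3600 + 9×60 + 0) × 60 + 15 = 32415.
Real time: 32415 / (60) = 2161/4 s.
Target frame: (2161/4) × (60000/1001) = 32415000/1001 ≈ 32382.617 → 32383.
At 60 labels/s: frame 32383 → 00:08:59:43.

00:08:59:43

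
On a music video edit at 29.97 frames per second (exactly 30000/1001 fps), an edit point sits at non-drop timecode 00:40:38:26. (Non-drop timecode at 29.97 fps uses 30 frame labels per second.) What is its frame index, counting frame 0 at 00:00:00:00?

Total seconds to the label: (0 × 3600 + 40 × 60 + 38) = 2438.
Frame index = 2438 × 30 + 26 = 73166.

73166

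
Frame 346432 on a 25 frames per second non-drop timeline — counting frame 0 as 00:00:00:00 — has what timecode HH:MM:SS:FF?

03:50:57:07

346432 ÷ 25 = 13857 full seconds, remainder 7 frames.
13857 s = 3 h 50 min 57 s.
Timecode: 03:50:57:07.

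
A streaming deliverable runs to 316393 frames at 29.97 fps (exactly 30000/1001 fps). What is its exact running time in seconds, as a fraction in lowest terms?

316709393/30000 seconds

Running time = 316393 ÷ (30000/1001) = 316393 × 1001/30000 = 316709393/30000 s.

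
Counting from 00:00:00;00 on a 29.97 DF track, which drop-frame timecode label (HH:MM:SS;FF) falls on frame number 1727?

00:00:57;17

Each 10-minute DF block holds 10 × 60 × 30 − 9 × 2 = 17982 frames. 1727 ÷ 17982 → 0 full blocks, remainder 1727.
Within the partial block the first minute is 1800 frames and each further minute 1798, so 0 further minute boundaries passed. Total skipped labels = 18 × 0 + 2 × 0 = 0.
Non-drop label index = 1727 + 0 = 1727; at 30 labels/s that is 00:00:57:17, i.e. DF 00:00:57;17.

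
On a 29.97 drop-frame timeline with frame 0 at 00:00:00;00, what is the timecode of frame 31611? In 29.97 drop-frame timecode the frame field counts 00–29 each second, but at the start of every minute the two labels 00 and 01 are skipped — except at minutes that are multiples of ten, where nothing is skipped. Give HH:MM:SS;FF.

00:17:34;23

Each 10-minute DF block holds 10 × 60 × 30 − 9 × 2 = 17982 frames. 31611 ÷ 17982 → 1 full block, remainder 13629.
Within the partial block the first minute is 1800 frames and each further minute 1798, so 7 further minute boundaries passed. Total skipped labels = 18 × 1 + 2 × 7 = 32.
Non-drop label index = 31611 + 32 = 31643; at 30 labels/s that is 00:17:34:23, i.e. DF 00:17:34;23.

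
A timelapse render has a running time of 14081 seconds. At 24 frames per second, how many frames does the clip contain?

337944 frames

Frames = 14081 × 24 = 337944.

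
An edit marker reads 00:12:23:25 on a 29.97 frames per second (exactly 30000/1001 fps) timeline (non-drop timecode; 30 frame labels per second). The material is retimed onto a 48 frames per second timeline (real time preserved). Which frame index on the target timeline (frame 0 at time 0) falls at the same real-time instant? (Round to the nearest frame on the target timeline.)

frame 35740

Source frame index: (0×3600 + 12×60 + 23) × 30 + 25 = 22315.
Real time: 22315 / (30000/1001) = 4467463/6000 s.
Target frame: (4467463/6000) × (48) = 4467463/125 ≈ 35739.704 → 35740.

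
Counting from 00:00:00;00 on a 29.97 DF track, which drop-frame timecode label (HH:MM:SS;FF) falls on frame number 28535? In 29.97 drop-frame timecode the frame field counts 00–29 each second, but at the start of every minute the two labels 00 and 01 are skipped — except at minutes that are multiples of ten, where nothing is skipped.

Each 10-minute DF block holds 10 × 60 × 30 − 9 × 2 = 17982 frames. 28535 ÷ 17982 → 1 full block, remainder 10553.
Within the partial block the first minute is 1800 frames and each further minute 1798, so 5 further minute boundaries passed. Total skipped labels = 18 × 1 + 2 × 5 = 28.
Non-drop label index = 28535 + 28 = 28563; at 30 labels/s that is 00:15:52:03, i.e. DF 00:15:52;03.

00:15:52;03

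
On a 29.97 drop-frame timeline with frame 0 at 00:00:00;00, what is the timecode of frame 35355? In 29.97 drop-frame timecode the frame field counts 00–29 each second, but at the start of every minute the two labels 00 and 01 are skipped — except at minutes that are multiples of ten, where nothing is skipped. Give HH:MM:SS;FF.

00:19:39;21

Ten DF minutes hold 17982 frames, so frame 35355 lies in block 1 (frames 17982–35963) with 17373 frames into that block.
The block's first minute is 1800 frames and the rest 1798 each; 17373 frames reaches minute 9, so 1 × 18 + 9 × 2 = 36 labels have been skipped so far.
Adding those back, label number 35355 + 36 = 35391 at 30 labels/s is 1179 s + 21 f = 0 h 19 min 39 s frame 21, i.e. 00:19:39;21.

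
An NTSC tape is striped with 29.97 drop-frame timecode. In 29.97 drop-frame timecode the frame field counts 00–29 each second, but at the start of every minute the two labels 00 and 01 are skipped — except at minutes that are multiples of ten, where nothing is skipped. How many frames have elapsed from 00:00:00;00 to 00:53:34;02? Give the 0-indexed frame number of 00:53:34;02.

Complete 10-minute blocks: 5, each 17982 frames → 89910.
Remaining 3 whole minutes in the current block: 1800 + 2 × 1798 = 5396 frames.
Within the current minute: 34 × 30 + 2 − 2 = 1020 (labels ;00/;01 skipped at this minute). Total = 89910 + 5396 + 1020 = 96326.

96326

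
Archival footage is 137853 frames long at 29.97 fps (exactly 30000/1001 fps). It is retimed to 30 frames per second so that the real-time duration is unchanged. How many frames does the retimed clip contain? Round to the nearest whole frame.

137991 frames

Frames at target rate = 137853 × (30) / (30000/1001) = 137990853/1000 ≈ 137990.853.
Nearest whole frame: 137991.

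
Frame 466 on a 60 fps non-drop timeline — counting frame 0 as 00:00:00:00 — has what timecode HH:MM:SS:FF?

466 ÷ 60 = 7 full seconds, remainder 46 frames.
7 s = 0 h 0 min 7 s.
Timecode: 00:00:07:46.

00:00:07:46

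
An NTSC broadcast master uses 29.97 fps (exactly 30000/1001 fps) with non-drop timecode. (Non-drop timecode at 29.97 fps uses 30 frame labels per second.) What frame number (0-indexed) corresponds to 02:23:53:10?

Total seconds to the label: (2 × 3600 + 23 × 60 + 53) = 8633.
Frame index = 8633 × 30 + 10 = 259000.

259000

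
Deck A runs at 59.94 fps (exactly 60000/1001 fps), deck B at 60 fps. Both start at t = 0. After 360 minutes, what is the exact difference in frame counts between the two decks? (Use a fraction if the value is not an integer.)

1296000/1001 frames

360 min = 21600 s.
A emits 60000/1001 × 21600 = 1296000000/1001 frames; B emits 60 × 21600 = 1296000.
Difference = 1296000/1001 frames (≈ 1294.7053); B is ahead of A.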